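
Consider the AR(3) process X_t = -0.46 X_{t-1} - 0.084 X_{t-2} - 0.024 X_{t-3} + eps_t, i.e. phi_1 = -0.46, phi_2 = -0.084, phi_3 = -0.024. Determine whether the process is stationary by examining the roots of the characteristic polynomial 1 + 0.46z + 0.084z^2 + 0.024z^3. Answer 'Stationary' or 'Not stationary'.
\text{Stationary}

The AR(p) characteristic polynomial is P(z) = 1 + 0.46z + 0.084z^2 + 0.024z^3.
Stationarity requires all roots to lie outside the unit circle, i.e. |z| > 1 for every root.
Degree 3: look for a simple real root z0 first, then factor out (1 - z/z0) and solve the remaining quadratic.
Testing z0 = -2.5: P(-2.5) = 1 + (0.46)(-2.5) + (0.084)(-2.5)^2 + (0.024)(-2.5)^3
  = 1 + (-1.15) + (0.525) + (-0.375) = 0.  So z_0 = -2.5 is a root, |z_0| = 2.5.
Divide out the factor (1 + 0.4 z) = (1 - z/z0) (since 1/z0 = -0.4):
  P(z) = (1 + 0.4 z)(1 + (0.06) z + (0.06) z^2)
  [check: z-coef 0.06 - (-0.4) = 0.46; z^2-coef 0.06 - (-0.4)(0.06) = 0.084; z^3-coef -(-0.4)(0.06) = 0.024.]
Remaining roots from the quadratic factor 1 + (0.06) z + (0.06) z^2:
  Set 1 + (0.06) z + (0.06) z^2 = 0, i.e. a z^2 + b z + c = 0 with a = 0.06, b = 0.06, c = 1.
  Discriminant D = b^2 - 4ac = (0.06)^2 - 4*(0.06)*1 = 0.0036 - (0.24) = -0.2364.
  D < 0, so the roots are the complex-conjugate pair z = (-b +/- i sqrt(-D)) / (2a) = -0.5 +/- 4.0517i.
  For a conjugate pair |z|^2 = z * conj(z) = (product of roots) = c/a = 1/(0.06) = 16.666667, so |z| = sqrt(16.666667) = 4.0825 for both roots.
Moduli of all roots: 2.5000, 4.0825, 4.0825.
All moduli strictly greater than 1? Yes.
Verdict: Stationary.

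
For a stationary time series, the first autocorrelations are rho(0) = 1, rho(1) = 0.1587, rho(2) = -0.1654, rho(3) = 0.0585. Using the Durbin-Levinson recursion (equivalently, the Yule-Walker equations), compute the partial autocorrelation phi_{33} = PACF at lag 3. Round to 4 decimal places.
\phi_{33} = 0.1290

The PACF at lag k is phi_{kk}, the last component of the solution
to the Yule-Walker system G_k phi = r_k where
  (G_k)_{ij} = rho(|i - j|), (r_k)_i = rho(i), i,j = 1..k.
Equivalently, Durbin-Levinson gives phi_{kk} iteratively:
  phi_{11} = rho(1)
  phi_{kk} = [rho(k) - sum_{j=1..k-1} phi_{k-1,j} rho(k-j)]
            / [1 - sum_{j=1..k-1} phi_{k-1,j} rho(j)],
  phi_{k,j} = phi_{k-1,j} - phi_{kk} phi_{k-1,k-j},  j = 1..k-1.
Step k = 1:
  phi_11 = rho(1) = 0.1587.
Step k = 2:
  phi_22 = [rho(2) - phi_11 rho(1)] / [1 - phi_11 rho(1)] = [-0.1654 - (0.1587)(0.1587)] / [1 - (0.1587)(0.1587)]
         = -0.19058569 / 0.97481431 = -0.19551.
  Update: phi_21 = phi_11 - phi_22 phi_11 = 0.1587 - (-0.19551)(0.1587) = 0.189727.
Step k = 3:
  phi_33 = [rho(3) - phi_21 rho(2) - phi_22 rho(1)] / [1 - phi_21 rho(1) - phi_22 rho(2)]
    numerator   = 0.0585 - (0.189727)(-0.1654) - (-0.19551)(0.1587) = 0.12090831
    denominator = 1 - (0.189727)(0.1587) - (-0.19551)(-0.1654) = 0.93755295
  phi_33 = 0.12090831 / 0.93755295 = 0.129.
Therefore phi_{33} = 0.1290.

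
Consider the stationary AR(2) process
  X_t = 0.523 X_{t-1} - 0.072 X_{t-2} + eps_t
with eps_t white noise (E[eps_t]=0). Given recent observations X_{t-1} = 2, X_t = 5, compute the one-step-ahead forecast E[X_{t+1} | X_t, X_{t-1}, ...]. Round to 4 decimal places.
E[X_{t+1} \mid \mathcal F_t] = 2.4710

For an AR(p) model X_t = c + sum_i phi_i X_{t-i} + eps_t, the
one-step-ahead conditional mean is
  E[X_{t+1} | X_t, ...] = c + sum_i phi_i X_{t+1-i}.
Substitute known values:
  E[X_{t+1} | ...] = (0.523) * (5) + (-0.072) * (2)
                   = 2.4710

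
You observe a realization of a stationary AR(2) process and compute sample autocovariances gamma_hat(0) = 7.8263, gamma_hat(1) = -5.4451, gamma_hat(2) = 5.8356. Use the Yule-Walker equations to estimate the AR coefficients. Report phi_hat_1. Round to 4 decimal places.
\hat\phi_{1} = -0.3430

The Yule-Walker equations for an AR(p) process read, in matrix form,
  Gamma_p phi = r_p,   with   (Gamma_p)_{ij} = gamma(|i - j|),
                       (r_p)_i = gamma(i),   i,j = 1..p.
Substitute the sample gammas (Toeplitz matrix and right-hand side of size 2):
  Gamma_p = [[7.8263, -5.4451], [-5.4451, 7.8263]]
  r_p     = [-5.4451, 5.8356]
Written out:
  7.8263 phi_1 - 5.4451 phi_2 = -5.4451
  -5.4451 phi_1 + 7.8263 phi_2 = 5.8356
Solve by Cramer's rule:
  det = gamma(0)^2 - gamma(1)^2 = (7.8263)^2 - (-5.4451)^2 = 61.25097169 - 29.64911401 = 31.60185768
  phi_hat_1 = [gamma(1) gamma(0) - gamma(1) gamma(2)] / det = [(-5.4451)(7.8263) - (-5.4451)(5.8356)] / 31.60185768 = -10.83956057 / 31.60185768 = -0.343
  phi_hat_2 = [gamma(0) gamma(2) - gamma(1)^2] / det = [(7.8263)(5.8356) - (-5.4451)^2] / 31.60185768 = 16.02204227 / 31.60185768 = 0.507
So phi_hat = [-0.3430, 0.5070].
Therefore phi_hat_1 = -0.3430.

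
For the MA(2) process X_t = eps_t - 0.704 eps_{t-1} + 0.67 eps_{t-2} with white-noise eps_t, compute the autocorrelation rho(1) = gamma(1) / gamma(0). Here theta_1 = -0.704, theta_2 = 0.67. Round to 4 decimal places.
\rho(1) = -0.6046

For an MA(q) process with theta_0 = 1, the autocovariance is
  gamma(k) = sigma^2 * sum_{i=0..q-k} theta_i * theta_{i+k},
and rho(k) = gamma(k) / gamma(0). Sigma^2 cancels.
  numerator   = (1)*(-0.704) + (-0.704)*(0.67) = -1.17568.
  denominator = (1)^2 + (-0.704)^2 + (0.67)^2 = 1.944516.
  rho(1) = -1.17568 / 1.944516 = -0.6046.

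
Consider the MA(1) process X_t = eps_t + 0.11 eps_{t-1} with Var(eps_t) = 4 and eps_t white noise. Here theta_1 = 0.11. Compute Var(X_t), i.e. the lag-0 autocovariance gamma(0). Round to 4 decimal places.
\gamma(0) = 4.0484

For an MA(q) process X_t = eps_t + sum_i theta_i eps_{t-i} with
Var(eps_t) = sigma^2, the variance is
  gamma(0) = sigma^2 * (1 + sum_i theta_i^2).
  sum_i theta_i^2 = (0.11)^2 = 0.0121.
  gamma(0) = 4 * (1 + 0.0121) = 4 * 1.0121 = 4.0484.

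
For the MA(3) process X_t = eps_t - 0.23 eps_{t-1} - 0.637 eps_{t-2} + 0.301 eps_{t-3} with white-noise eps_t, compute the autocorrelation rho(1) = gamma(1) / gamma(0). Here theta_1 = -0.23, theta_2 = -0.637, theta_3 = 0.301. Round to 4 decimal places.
\rho(1) = -0.1776

For an MA(q) process with theta_0 = 1, the autocovariance is
  gamma(k) = sigma^2 * sum_{i=0..q-k} theta_i * theta_{i+k},
and rho(k) = gamma(k) / gamma(0). Sigma^2 cancels.
  numerator   = (1)*(-0.23) + (-0.23)*(-0.637) + (-0.637)*(0.301) = -0.275227.
  denominator = (1)^2 + (-0.23)^2 + (-0.637)^2 + (0.301)^2 = 1.54927.
  rho(1) = -0.275227 / 1.54927 = -0.1776.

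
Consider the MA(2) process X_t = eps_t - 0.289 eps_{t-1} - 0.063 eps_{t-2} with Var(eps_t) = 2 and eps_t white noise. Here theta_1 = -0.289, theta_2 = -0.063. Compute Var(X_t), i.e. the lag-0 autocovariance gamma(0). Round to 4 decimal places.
\gamma(0) = 2.1750

For an MA(q) process X_t = eps_t + sum_i theta_i eps_{t-i} with
Var(eps_t) = sigma^2, the variance is
  gamma(0) = sigma^2 * (1 + sum_i theta_i^2).
  sum_i theta_i^2 = (-0.289)^2 + (-0.063)^2 = 0.083521 + 0.003969 = 0.08749.
  gamma(0) = 2 * (1 + 0.08749) = 2 * 1.08749 = 2.17498, which rounds to 2.1750.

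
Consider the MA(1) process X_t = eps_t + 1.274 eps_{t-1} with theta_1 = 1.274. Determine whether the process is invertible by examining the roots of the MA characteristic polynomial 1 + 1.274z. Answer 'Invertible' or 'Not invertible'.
\text{Not invertible}

The MA(q) characteristic polynomial is P(z) = 1 + 1.274z.
Invertibility requires all roots to lie outside the unit circle, i.e. |z| > 1 for every root.
This is linear in z: 1 + (1.274) z = 0  =>  z = -1/(1.274) = -0.784929,  |z| = 0.784929.
Moduli of all roots: 0.7849.
All moduli strictly greater than 1? No.
Verdict: Not invertible.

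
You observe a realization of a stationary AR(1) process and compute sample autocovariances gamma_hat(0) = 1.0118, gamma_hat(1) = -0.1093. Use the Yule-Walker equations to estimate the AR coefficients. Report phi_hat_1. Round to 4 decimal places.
\hat\phi_{1} = -0.1080

The Yule-Walker equations for an AR(p) process read, in matrix form,
  Gamma_p phi = r_p,   with   (Gamma_p)_{ij} = gamma(|i - j|),
                       (r_p)_i = gamma(i),   i,j = 1..p.
Substitute the sample gammas (Toeplitz matrix and right-hand side of size 1):
  Gamma_p = [[1.0118]]
  r_p     = [-0.1093]
With p = 1 this is the single equation gamma(0) phi_1 = gamma(1):
  phi_hat_1 = gamma(1) / gamma(0) = -0.1093 / 1.0118 = -0.1080.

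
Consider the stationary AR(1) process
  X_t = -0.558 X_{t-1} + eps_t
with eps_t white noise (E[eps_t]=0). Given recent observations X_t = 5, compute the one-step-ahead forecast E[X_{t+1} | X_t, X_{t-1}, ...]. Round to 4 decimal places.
E[X_{t+1} \mid \mathcal F_t] = -2.7900

For an AR(p) model X_t = c + sum_i phi_i X_{t-i} + eps_t, the
one-step-ahead conditional mean is
  E[X_{t+1} | X_t, ...] = c + sum_i phi_i X_{t+1-i}.
Substitute known values:
  E[X_{t+1} | ...] = (-0.558) * (5)
                   = -2.7900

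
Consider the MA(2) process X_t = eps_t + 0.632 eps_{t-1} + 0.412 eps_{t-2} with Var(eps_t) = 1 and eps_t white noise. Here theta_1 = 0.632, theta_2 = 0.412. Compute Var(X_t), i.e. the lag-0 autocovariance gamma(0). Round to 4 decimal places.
\gamma(0) = 1.5692

For an MA(q) process X_t = eps_t + sum_i theta_i eps_{t-i} with
Var(eps_t) = sigma^2, the variance is
  gamma(0) = sigma^2 * (1 + sum_i theta_i^2).
  sum_i theta_i^2 = (0.632)^2 + (0.412)^2 = 0.399424 + 0.169744 = 0.569168.
  gamma(0) = 1 * (1 + 0.569168) = 1 * 1.569168 = 1.569168, which rounds to 1.5692.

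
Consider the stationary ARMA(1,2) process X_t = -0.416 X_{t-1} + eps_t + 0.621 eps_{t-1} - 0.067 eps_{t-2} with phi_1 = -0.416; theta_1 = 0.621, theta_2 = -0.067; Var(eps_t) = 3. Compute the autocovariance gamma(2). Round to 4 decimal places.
\gamma(2) = -0.4033

Multiply the model equation by X_{t-k} and take expectations. With theta_0 = psi_0 = 1 and psi_j the MA(infinity) weights, this gives
  gamma(k) - sum_i phi_i gamma(k-i) = c_k,
  c_k = sigma^2 * sum_{j=k..q} theta_j psi_{j-k}   (c_k = 0 for k > q),
using gamma(-m) = gamma(m).
psi-weights needed (psi_j = theta_j + sum_i phi_i psi_{j-i}):
  psi_1 = theta_1 + phi_1 = 0.621 + (-0.416) = 0.205
  psi_2 = theta_2 + phi_1 psi_1 = -0.067 + (-0.416)(0.205) = -0.15228
Right-hand sides:
  c_0 = sigma^2 (1 + theta_1 psi_1 + theta_2 psi_2) = 3 * (1 + (0.621)(0.205) + (-0.067)(-0.15228)) = 3 * 1.137508 = 3.412523
  c_1 = sigma^2 (theta_1 + theta_2 psi_1) = 3 * (0.621 + (-0.067)(0.205)) = 1.821795
  c_2 = sigma^2 theta_2 = 3 * (-0.067) = -0.201
Equations for k = 0 and k = 1 (AR order 1):
  gamma(0) = phi_1 gamma(1) + c_0
  gamma(1) = phi_1 gamma(0) + c_1
Substituting the second into the first: gamma(0) (1 - phi_1^2) = c_0 + phi_1 c_1, so
  gamma(0) = (c_0 + phi_1 c_1) / (1 - phi_1^2) = (3.412523 + (-0.416)(1.821795)) / (1 - (-0.416)^2) = 2.654657 / 0.826944 = 3.210201.
  gamma(1) = phi_1 gamma(0) + c_1 = (-0.416)(3.210201) + (1.821795) = 0.486351.
For k = 2: gamma(2) = phi_1 gamma(1) + c_2
  = (-0.416)(0.486351) + (-0.201) = -0.403322.
Therefore gamma(2) = -0.4033 (to 4 decimal places).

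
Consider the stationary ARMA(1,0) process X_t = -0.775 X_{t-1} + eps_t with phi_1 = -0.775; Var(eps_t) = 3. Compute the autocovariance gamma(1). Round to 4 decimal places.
\gamma(1) = -5.8216

Multiply the model equation by X_{t-k} and take expectations. With theta_0 = psi_0 = 1 and psi_j the MA(infinity) weights, this gives
  gamma(k) - sum_i phi_i gamma(k-i) = c_k,
  c_k = sigma^2 * sum_{j=k..q} theta_j psi_{j-k}   (c_k = 0 for k > q),
using gamma(-m) = gamma(m).
Pure AR (q = 0): c_0 = sigma^2 = 3, c_k = 0 for k >= 1.
Equations for k = 0 and k = 1 (AR order 1):
  gamma(0) = phi_1 gamma(1) + c_0
  gamma(1) = phi_1 gamma(0) + c_1
Substituting the second into the first: gamma(0) (1 - phi_1^2) = c_0 + phi_1 c_1, so
  gamma(0) = c_0 / (1 - phi_1^2) = 3 / (1 - (-0.775)^2) = 3 / 0.399375 = 7.511737.
  gamma(1) = phi_1 gamma(0) = (-0.775)(7.511737) = -5.821596.
Therefore gamma(1) = -5.8216 (to 4 decimal places).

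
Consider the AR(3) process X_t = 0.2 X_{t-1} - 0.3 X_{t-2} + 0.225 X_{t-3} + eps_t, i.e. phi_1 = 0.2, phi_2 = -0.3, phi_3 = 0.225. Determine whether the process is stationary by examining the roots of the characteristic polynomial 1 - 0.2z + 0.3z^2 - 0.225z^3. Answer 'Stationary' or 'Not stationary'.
\text{Stationary}

The AR(p) characteristic polynomial is P(z) = 1 - 0.2z + 0.3z^2 - 0.225z^3.
Stationarity requires all roots to lie outside the unit circle, i.e. |z| > 1 for every root.
Degree 3: look for a simple real root z0 first, then factor out (1 - z/z0) and solve the remaining quadratic.
Testing z0 = 2: P(2) = 1 + (-0.2)(2) + (0.3)(2)^2 + (-0.225)(2)^3
  = 1 + (-0.4) + (1.2) + (-1.8) = 0.  So z_0 = 2 is a root, |z_0| = 2.
Divide out the factor (1 - 0.5 z) = (1 - z/z0) (since 1/z0 = 0.5):
  P(z) = (1 - 0.5 z)(1 + (0.3) z + (0.45) z^2)
  [check: z-coef 0.3 - (0.5) = -0.2; z^2-coef 0.45 - (0.5)(0.3) = 0.3; z^3-coef -(0.5)(0.45) = -0.225.]
Remaining roots from the quadratic factor 1 + (0.3) z + (0.45) z^2:
  Set 1 + (0.3) z + (0.45) z^2 = 0, i.e. a z^2 + b z + c = 0 with a = 0.45, b = 0.3, c = 1.
  Discriminant D = b^2 - 4ac = (0.3)^2 - 4*(0.45)*1 = 0.09 - (1.8) = -1.71.
  D < 0, so the roots are the complex-conjugate pair z = (-b +/- i sqrt(-D)) / (2a) = -0.3333 +/- 1.453i.
  For a conjugate pair |z|^2 = z * conj(z) = (product of roots) = c/a = 1/(0.45) = 2.222222, so |z| = sqrt(2.222222) = 1.4907 for both roots.
Moduli of all roots: 2.0000, 1.4907, 1.4907.
All moduli strictly greater than 1? Yes.
Verdict: Stationary.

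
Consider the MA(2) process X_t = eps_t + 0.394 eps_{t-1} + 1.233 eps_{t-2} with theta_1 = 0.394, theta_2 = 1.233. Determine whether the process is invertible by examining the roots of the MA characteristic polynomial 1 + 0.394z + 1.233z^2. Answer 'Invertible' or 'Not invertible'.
\text{Not invertible}

The MA(q) characteristic polynomial is P(z) = 1 + 0.394z + 1.233z^2.
Invertibility requires all roots to lie outside the unit circle, i.e. |z| > 1 for every root.
Set 1 + (0.394) z + (1.233) z^2 = 0, i.e. a z^2 + b z + c = 0 with a = 1.233, b = 0.394, c = 1.
Discriminant D = b^2 - 4ac = (0.394)^2 - 4*(1.233)*1 = 0.155236 - (4.932) = -4.776764.
D < 0, so the roots are the complex-conjugate pair z = (-b +/- i sqrt(-D)) / (2a) = -0.1598 +/- 0.8863i.
For a conjugate pair |z|^2 = z * conj(z) = (product of roots) = c/a = 1/(1.233) = 0.81103, so |z| = sqrt(0.81103) = 0.9006 for both roots.
Moduli of all roots: 0.9006, 0.9006.
All moduli strictly greater than 1? No.
Verdict: Not invertible.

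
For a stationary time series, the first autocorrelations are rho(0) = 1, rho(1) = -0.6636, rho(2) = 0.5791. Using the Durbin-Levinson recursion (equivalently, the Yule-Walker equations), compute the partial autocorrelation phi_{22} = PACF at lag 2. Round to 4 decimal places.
\phi_{22} = 0.2479

The PACF at lag k is phi_{kk}, the last component of the solution
to the Yule-Walker system G_k phi = r_k where
  (G_k)_{ij} = rho(|i - j|), (r_k)_i = rho(i), i,j = 1..k.
Equivalently, Durbin-Levinson gives phi_{kk} iteratively:
  phi_{11} = rho(1)
  phi_{kk} = [rho(k) - sum_{j=1..k-1} phi_{k-1,j} rho(k-j)]
            / [1 - sum_{j=1..k-1} phi_{k-1,j} rho(j)],
  phi_{k,j} = phi_{k-1,j} - phi_{kk} phi_{k-1,k-j},  j = 1..k-1.
Step k = 1:
  phi_11 = rho(1) = -0.6636.
Step k = 2:
  phi_22 = [rho(2) - phi_11 rho(1)] / [1 - phi_11 rho(1)] = [0.5791 - (-0.6636)(-0.6636)] / [1 - (-0.6636)(-0.6636)]
         = 0.13873504 / 0.55963504 = 0.2479.
Therefore phi_{22} = 0.2479.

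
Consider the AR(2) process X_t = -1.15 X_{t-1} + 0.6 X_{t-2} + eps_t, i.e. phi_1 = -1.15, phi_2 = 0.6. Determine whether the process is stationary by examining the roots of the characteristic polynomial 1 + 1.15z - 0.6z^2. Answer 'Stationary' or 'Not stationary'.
\text{Not stationary}

The AR(p) characteristic polynomial is P(z) = 1 + 1.15z - 0.6z^2.
Stationarity requires all roots to lie outside the unit circle, i.e. |z| > 1 for every root.
Set 1 + (1.15) z + (-0.6) z^2 = 0, i.e. a z^2 + b z + c = 0 with a = -0.6, b = 1.15, c = 1.
Discriminant D = b^2 - 4ac = (1.15)^2 - 4*(-0.6)*1 = 1.3225 - (-2.4) = 3.7225.
D >= 0, so the roots are real: z = (-b +/- sqrt(D)) / (2a) = (-1.15 +/- 1.929378) / (-1.2).
  z_1 = (-1.15 + 1.929378) / (-1.2) = -0.6495,   |z_1| = 0.6495.
  z_2 = (-1.15 - 1.929378) / (-1.2) = 2.5661,   |z_2| = 2.5661.
Moduli of all roots: 0.6495, 2.5661.
All moduli strictly greater than 1? No.
Verdict: Not stationary.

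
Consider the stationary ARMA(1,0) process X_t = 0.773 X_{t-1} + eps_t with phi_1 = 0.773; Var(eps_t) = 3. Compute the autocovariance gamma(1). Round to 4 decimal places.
\gamma(1) = 5.7619

Multiply the model equation by X_{t-k} and take expectations. With theta_0 = psi_0 = 1 and psi_j the MA(infinity) weights, this gives
  gamma(k) - sum_i phi_i gamma(k-i) = c_k,
  c_k = sigma^2 * sum_{j=k..q} theta_j psi_{j-k}   (c_k = 0 for k > q),
using gamma(-m) = gamma(m).
Pure AR (q = 0): c_0 = sigma^2 = 3, c_k = 0 for k >= 1.
Equations for k = 0 and k = 1 (AR order 1):
  gamma(0) = phi_1 gamma(1) + c_0
  gamma(1) = phi_1 gamma(0) + c_1
Substituting the second into the first: gamma(0) (1 - phi_1^2) = c_0 + phi_1 c_1, so
  gamma(0) = c_0 / (1 - phi_1^2) = 3 / (1 - (0.773)^2) = 3 / 0.402471 = 7.453953.
  gamma(1) = phi_1 gamma(0) = (0.773)(7.453953) = 5.761906.
Therefore gamma(1) = 5.7619 (to 4 decimal places).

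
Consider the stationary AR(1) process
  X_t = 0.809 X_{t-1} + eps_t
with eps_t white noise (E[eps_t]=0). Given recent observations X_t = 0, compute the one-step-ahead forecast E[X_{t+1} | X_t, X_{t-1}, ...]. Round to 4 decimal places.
E[X_{t+1} \mid \mathcal F_t] = 0.0000

For an AR(p) model X_t = c + sum_i phi_i X_{t-i} + eps_t, the
one-step-ahead conditional mean is
  E[X_{t+1} | X_t, ...] = c + sum_i phi_i X_{t+1-i}.
Substitute known values:
  E[X_{t+1} | ...] = (0.809) * (0)
                   = 0.0000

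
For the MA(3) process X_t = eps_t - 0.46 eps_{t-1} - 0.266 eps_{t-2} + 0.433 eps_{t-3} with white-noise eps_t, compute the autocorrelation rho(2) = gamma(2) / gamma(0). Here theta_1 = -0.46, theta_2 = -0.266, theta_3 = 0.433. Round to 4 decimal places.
\rho(2) = -0.3165

For an MA(q) process with theta_0 = 1, the autocovariance is
  gamma(k) = sigma^2 * sum_{i=0..q-k} theta_i * theta_{i+k},
and rho(k) = gamma(k) / gamma(0). Sigma^2 cancels.
  numerator   = (1)*(-0.266) + (-0.46)*(0.433) = -0.46518.
  denominator = (1)^2 + (-0.46)^2 + (-0.266)^2 + (0.433)^2 = 1.469845.
  rho(2) = -0.46518 / 1.469845 = -0.3165.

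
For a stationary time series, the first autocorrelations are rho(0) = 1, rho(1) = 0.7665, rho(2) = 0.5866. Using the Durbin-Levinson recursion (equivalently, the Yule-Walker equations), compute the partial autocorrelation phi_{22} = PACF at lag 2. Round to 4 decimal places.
\phi_{22} = -0.0022

The PACF at lag k is phi_{kk}, the last component of the solution
to the Yule-Walker system G_k phi = r_k where
  (G_k)_{ij} = rho(|i - j|), (r_k)_i = rho(i), i,j = 1..k.
Equivalently, Durbin-Levinson gives phi_{kk} iteratively:
  phi_{11} = rho(1)
  phi_{kk} = [rho(k) - sum_{j=1..k-1} phi_{k-1,j} rho(k-j)]
            / [1 - sum_{j=1..k-1} phi_{k-1,j} rho(j)],
  phi_{k,j} = phi_{k-1,j} - phi_{kk} phi_{k-1,k-j},  j = 1..k-1.
Step k = 1:
  phi_11 = rho(1) = 0.7665.
Step k = 2:
  phi_22 = [rho(2) - phi_11 rho(1)] / [1 - phi_11 rho(1)] = [0.5866 - (0.7665)(0.7665)] / [1 - (0.7665)(0.7665)]
         = -0.00092225 / 0.41247775 = -0.0022.
Therefore phi_{22} = -0.0022.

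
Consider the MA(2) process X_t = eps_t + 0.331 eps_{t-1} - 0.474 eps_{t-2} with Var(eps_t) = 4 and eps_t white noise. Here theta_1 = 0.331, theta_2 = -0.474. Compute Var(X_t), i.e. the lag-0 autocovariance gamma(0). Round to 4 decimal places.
\gamma(0) = 5.3369

For an MA(q) process X_t = eps_t + sum_i theta_i eps_{t-i} with
Var(eps_t) = sigma^2, the variance is
  gamma(0) = sigma^2 * (1 + sum_i theta_i^2).
  sum_i theta_i^2 = (0.331)^2 + (-0.474)^2 = 0.109561 + 0.224676 = 0.334237.
  gamma(0) = 4 * (1 + 0.334237) = 4 * 1.334237 = 5.336948, which rounds to 5.3369.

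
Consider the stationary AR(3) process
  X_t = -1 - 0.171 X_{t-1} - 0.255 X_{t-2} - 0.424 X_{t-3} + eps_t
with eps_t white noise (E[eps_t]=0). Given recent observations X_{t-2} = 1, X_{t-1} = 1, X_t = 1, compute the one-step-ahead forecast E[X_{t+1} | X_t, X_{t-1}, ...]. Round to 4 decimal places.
E[X_{t+1} \mid \mathcal F_t] = -1.8500

For an AR(p) model X_t = c + sum_i phi_i X_{t-i} + eps_t, the
one-step-ahead conditional mean is
  E[X_{t+1} | X_t, ...] = c + sum_i phi_i X_{t+1-i}.
Substitute known values:
  E[X_{t+1} | ...] = -1 + (-0.171) * (1) + (-0.255) * (1) + (-0.424) * (1)
                   = -1.8500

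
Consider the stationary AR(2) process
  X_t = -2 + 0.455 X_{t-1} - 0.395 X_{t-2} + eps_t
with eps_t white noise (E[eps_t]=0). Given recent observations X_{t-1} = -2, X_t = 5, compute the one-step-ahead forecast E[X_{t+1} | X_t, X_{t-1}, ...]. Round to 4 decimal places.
E[X_{t+1} \mid \mathcal F_t] = 1.0650

For an AR(p) model X_t = c + sum_i phi_i X_{t-i} + eps_t, the
one-step-ahead conditional mean is
  E[X_{t+1} | X_t, ...] = c + sum_i phi_i X_{t+1-i}.
Substitute known values:
  E[X_{t+1} | ...] = -2 + (0.455) * (5) + (-0.395) * (-2)
                   = 1.0650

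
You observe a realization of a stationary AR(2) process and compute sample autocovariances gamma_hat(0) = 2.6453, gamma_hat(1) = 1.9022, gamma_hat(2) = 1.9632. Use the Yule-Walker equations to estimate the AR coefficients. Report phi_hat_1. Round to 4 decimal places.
\hat\phi_{1} = 0.3840

The Yule-Walker equations for an AR(p) process read, in matrix form,
  Gamma_p phi = r_p,   with   (Gamma_p)_{ij} = gamma(|i - j|),
                       (r_p)_i = gamma(i),   i,j = 1..p.
Substitute the sample gammas (Toeplitz matrix and right-hand side of size 2):
  Gamma_p = [[2.6453, 1.9022], [1.9022, 2.6453]]
  r_p     = [1.9022, 1.9632]
Written out:
  2.6453 phi_1 + 1.9022 phi_2 = 1.9022
  1.9022 phi_1 + 2.6453 phi_2 = 1.9632
Solve by Cramer's rule:
  det = gamma(0)^2 - gamma(1)^2 = (2.6453)^2 - (1.9022)^2 = 6.99761209 - 3.61836484 = 3.37924725
  phi_hat_1 = [gamma(1) gamma(0) - gamma(1) gamma(2)] / det = [(1.9022)(2.6453) - (1.9022)(1.9632)] / 3.37924725 = 1.29749062 / 3.37924725 = 0.384
  phi_hat_2 = [gamma(0) gamma(2) - gamma(1)^2] / det = [(2.6453)(1.9632) - (1.9022)^2] / 3.37924725 = 1.57488812 / 3.37924725 = 0.466
So phi_hat = [0.3840, 0.4660].
Therefore phi_hat_1 = 0.3840.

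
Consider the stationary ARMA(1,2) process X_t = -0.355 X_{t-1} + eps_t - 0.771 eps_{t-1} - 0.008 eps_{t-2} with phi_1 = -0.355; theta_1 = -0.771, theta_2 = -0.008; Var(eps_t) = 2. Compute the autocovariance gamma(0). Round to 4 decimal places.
\gamma(0) = 4.8869

Multiply the model equation by X_{t-k} and take expectations. With theta_0 = psi_0 = 1 and psi_j the MA(infinity) weights, this gives
  gamma(k) - sum_i phi_i gamma(k-i) = c_k,
  c_k = sigma^2 * sum_{j=k..q} theta_j psi_{j-k}   (c_k = 0 for k > q),
using gamma(-m) = gamma(m).
psi-weights needed (psi_j = theta_j + sum_i phi_i psi_{j-i}):
  psi_1 = theta_1 + phi_1 = -0.771 + (-0.355) = -1.126
  psi_2 = theta_2 + phi_1 psi_1 = -0.008 + (-0.355)(-1.126) = 0.39173
Right-hand sides:
  c_0 = sigma^2 (1 + theta_1 psi_1 + theta_2 psi_2) = 2 * (1 + (-0.771)(-1.126) + (-0.008)(0.39173)) = 2 * 1.865012 = 3.730024
  c_1 = sigma^2 (theta_1 + theta_2 psi_1) = 2 * (-0.771 + (-0.008)(-1.126)) = -1.523984
  c_2 = sigma^2 theta_2 = 2 * (-0.008) = -0.016
Equations for k = 0 and k = 1 (AR order 1):
  gamma(0) = phi_1 gamma(1) + c_0
  gamma(1) = phi_1 gamma(0) + c_1
Substituting the second into the first: gamma(0) (1 - phi_1^2) = c_0 + phi_1 c_1, so
  gamma(0) = (c_0 + phi_1 c_1) / (1 - phi_1^2) = (3.730024 + (-0.355)(-1.523984)) / (1 - (-0.355)^2) = 4.271039 / 0.873975 = 4.886912.
Therefore gamma(0) = 4.8869 (to 4 decimal places).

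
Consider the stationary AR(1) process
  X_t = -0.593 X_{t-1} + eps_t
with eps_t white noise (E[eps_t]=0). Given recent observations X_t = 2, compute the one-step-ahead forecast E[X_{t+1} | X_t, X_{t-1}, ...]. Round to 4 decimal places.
E[X_{t+1} \mid \mathcal F_t] = -1.1860

For an AR(p) model X_t = c + sum_i phi_i X_{t-i} + eps_t, the
one-step-ahead conditional mean is
  E[X_{t+1} | X_t, ...] = c + sum_i phi_i X_{t+1-i}.
Substitute known values:
  E[X_{t+1} | ...] = (-0.593) * (2)
                   = -1.1860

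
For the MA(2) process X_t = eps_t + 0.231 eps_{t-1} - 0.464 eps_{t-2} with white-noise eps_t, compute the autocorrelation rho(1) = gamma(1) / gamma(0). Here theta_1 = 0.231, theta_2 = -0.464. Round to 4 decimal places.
\rho(1) = 0.0976

For an MA(q) process with theta_0 = 1, the autocovariance is
  gamma(k) = sigma^2 * sum_{i=0..q-k} theta_i * theta_{i+k},
and rho(k) = gamma(k) / gamma(0). Sigma^2 cancels.
  numerator   = (1)*(0.231) + (0.231)*(-0.464) = 0.123816.
  denominator = (1)^2 + (0.231)^2 + (-0.464)^2 = 1.268657.
  rho(1) = 0.123816 / 1.268657 = 0.0976.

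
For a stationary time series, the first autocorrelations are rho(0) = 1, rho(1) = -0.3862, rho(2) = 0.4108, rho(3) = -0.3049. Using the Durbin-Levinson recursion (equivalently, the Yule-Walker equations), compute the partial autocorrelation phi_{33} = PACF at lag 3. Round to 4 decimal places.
\phi_{33} = -0.0990

The PACF at lag k is phi_{kk}, the last component of the solution
to the Yule-Walker system G_k phi = r_k where
  (G_k)_{ij} = rho(|i - j|), (r_k)_i = rho(i), i,j = 1..k.
Equivalently, Durbin-Levinson gives phi_{kk} iteratively:
  phi_{11} = rho(1)
  phi_{kk} = [rho(k) - sum_{j=1..k-1} phi_{k-1,j} rho(k-j)]
            / [1 - sum_{j=1..k-1} phi_{k-1,j} rho(j)],
  phi_{k,j} = phi_{k-1,j} - phi_{kk} phi_{k-1,k-j},  j = 1..k-1.
Step k = 1:
  phi_11 = rho(1) = -0.3862.
Step k = 2:
  phi_22 = [rho(2) - phi_11 rho(1)] / [1 - phi_11 rho(1)] = [0.4108 - (-0.3862)(-0.3862)] / [1 - (-0.3862)(-0.3862)]
         = 0.26164956 / 0.85084956 = 0.307516.
  Update: phi_21 = phi_11 - phi_22 phi_11 = -0.3862 - (0.307516)(-0.3862) = -0.267437.
Step k = 3:
  phi_33 = [rho(3) - phi_21 rho(2) - phi_22 rho(1)] / [1 - phi_21 rho(1) - phi_22 rho(2)]
    numerator   = -0.3049 - (-0.267437)(0.4108) - (0.307516)(-0.3862) = -0.07627415
    denominator = 1 - (-0.267437)(-0.3862) - (0.307516)(0.4108) = 0.77038822
  phi_33 = -0.07627415 / 0.77038822 = -0.099.
Therefore phi_{33} = -0.0990.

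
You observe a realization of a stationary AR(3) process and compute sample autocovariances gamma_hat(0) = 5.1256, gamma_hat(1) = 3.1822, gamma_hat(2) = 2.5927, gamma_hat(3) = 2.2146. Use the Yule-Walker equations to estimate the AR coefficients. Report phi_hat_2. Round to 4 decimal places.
\hat\phi_{2} = 0.1470

The Yule-Walker equations for an AR(p) process read, in matrix form,
  Gamma_p phi = r_p,   with   (Gamma_p)_{ij} = gamma(|i - j|),
                       (r_p)_i = gamma(i),   i,j = 1..p.
Substitute the sample gammas (Toeplitz matrix and right-hand side of size 3):
  Gamma_p = [[5.1256, 3.1822, 2.5927], [3.1822, 5.1256, 3.1822], [2.5927, 3.1822, 5.1256]]
  r_p     = [3.1822, 2.5927, 2.2146]
Written out (R1..R3):
  (R1) 5.1256 phi_1 + 3.1822 phi_2 + 2.5927 phi_3 = 3.1822
  (R2) 3.1822 phi_1 + 5.1256 phi_2 + 3.1822 phi_3 = 2.5927
  (R3) 2.5927 phi_1 + 3.1822 phi_2 + 5.1256 phi_3 = 2.2146
Gaussian elimination:
  R2 <- R2 - (3.1822/5.1256) R1 = R2 - (0.620844) R1:  3.149949 phi_2 + 1.572537 phi_3 = 0.617049
  R3 <- R3 - (2.5927/5.1256) R1 = R3 - (0.505833) R1:  1.572537 phi_2 + 3.814126 phi_3 = 0.604937
  R3 <- R3 - (1.572537/3.149949) R2 = R3 - (0.499226) R2:  3.029074 phi_3 = 0.29689
Back-substitution:
  phi_hat_3 = 0.29689 / 3.029074 = 0.098013
  phi_hat_2 = (0.617049 - (1.572537)(0.098013)) / 3.149949 = 0.146961
  phi_hat_1 = (3.1822 - (3.1822)(0.146961) - (2.5927)(0.098013)) / 5.1256 = 0.480026
So phi_hat = [0.4800, 0.1470, 0.0980].
Therefore phi_hat_2 = 0.1470.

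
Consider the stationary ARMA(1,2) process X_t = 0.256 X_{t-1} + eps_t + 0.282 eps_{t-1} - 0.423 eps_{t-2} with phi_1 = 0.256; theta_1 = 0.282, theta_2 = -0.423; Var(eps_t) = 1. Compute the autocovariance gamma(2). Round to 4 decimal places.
\gamma(2) = -0.3189

Multiply the model equation by X_{t-k} and take expectations. With theta_0 = psi_0 = 1 and psi_j the MA(infinity) weights, this gives
  gamma(k) - sum_i phi_i gamma(k-i) = c_k,
  c_k = sigma^2 * sum_{j=k..q} theta_j psi_{j-k}   (c_k = 0 for k > q),
using gamma(-m) = gamma(m).
psi-weights needed (psi_j = theta_j + sum_i phi_i psi_{j-i}):
  psi_1 = theta_1 + phi_1 = 0.282 + (0.256) = 0.538
  psi_2 = theta_2 + phi_1 psi_1 = -0.423 + (0.256)(0.538) = -0.285272
Right-hand sides:
  c_0 = sigma^2 (1 + theta_1 psi_1 + theta_2 psi_2) = 1 * (1 + (0.282)(0.538) + (-0.423)(-0.285272)) = 1 * 1.272386 = 1.272386
  c_1 = sigma^2 (theta_1 + theta_2 psi_1) = 1 * (0.282 + (-0.423)(0.538)) = 0.054426
  c_2 = sigma^2 theta_2 = 1 * (-0.423) = -0.423
Equations for k = 0 and k = 1 (AR order 1):
  gamma(0) = phi_1 gamma(1) + c_0
  gamma(1) = phi_1 gamma(0) + c_1
Substituting the second into the first: gamma(0) (1 - phi_1^2) = c_0 + phi_1 c_1, so
  gamma(0) = (c_0 + phi_1 c_1) / (1 - phi_1^2) = (1.272386 + (0.256)(0.054426)) / (1 - (0.256)^2) = 1.286319 / 0.934464 = 1.376531.
  gamma(1) = phi_1 gamma(0) + c_1 = (0.256)(1.376531) + (0.054426) = 0.406818.
For k = 2: gamma(2) = phi_1 gamma(1) + c_2
  = (0.256)(0.406818) + (-0.423) = -0.318855.
Therefore gamma(2) = -0.3189 (to 4 decimal places).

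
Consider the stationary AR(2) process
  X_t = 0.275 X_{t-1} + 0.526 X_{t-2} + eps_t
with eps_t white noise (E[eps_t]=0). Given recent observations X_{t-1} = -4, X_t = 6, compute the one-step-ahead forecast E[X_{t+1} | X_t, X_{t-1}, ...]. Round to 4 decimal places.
E[X_{t+1} \mid \mathcal F_t] = -0.4540

For an AR(p) model X_t = c + sum_i phi_i X_{t-i} + eps_t, the
one-step-ahead conditional mean is
  E[X_{t+1} | X_t, ...] = c + sum_i phi_i X_{t+1-i}.
Substitute known values:
  E[X_{t+1} | ...] = (0.275) * (6) + (0.526) * (-4)
                   = -0.4540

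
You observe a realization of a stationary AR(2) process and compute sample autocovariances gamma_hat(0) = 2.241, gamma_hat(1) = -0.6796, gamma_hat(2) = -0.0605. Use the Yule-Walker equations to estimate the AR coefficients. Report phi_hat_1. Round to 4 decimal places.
\hat\phi_{1} = -0.3430

The Yule-Walker equations for an AR(p) process read, in matrix form,
  Gamma_p phi = r_p,   with   (Gamma_p)_{ij} = gamma(|i - j|),
                       (r_p)_i = gamma(i),   i,j = 1..p.
Substitute the sample gammas (Toeplitz matrix and right-hand side of size 2):
  Gamma_p = [[2.241, -0.6796], [-0.6796, 2.241]]
  r_p     = [-0.6796, -0.0605]
Written out:
  2.241 phi_1 - 0.6796 phi_2 = -0.6796
  -0.6796 phi_1 + 2.241 phi_2 = -0.0605
Solve by Cramer's rule:
  det = gamma(0)^2 - gamma(1)^2 = (2.241)^2 - (-0.6796)^2 = 5.022081 - 0.46185616 = 4.56022484
  phi_hat_1 = [gamma(1) gamma(0) - gamma(1) gamma(2)] / det = [(-0.6796)(2.241) - (-0.6796)(-0.0605)] / 4.56022484 = -1.5640994 / 4.56022484 = -0.343
  phi_hat_2 = [gamma(0) gamma(2) - gamma(1)^2] / det = [(2.241)(-0.0605) - (-0.6796)^2] / 4.56022484 = -0.59743666 / 4.56022484 = -0.131
So phi_hat = [-0.3430, -0.1310].
Therefore phi_hat_1 = -0.3430.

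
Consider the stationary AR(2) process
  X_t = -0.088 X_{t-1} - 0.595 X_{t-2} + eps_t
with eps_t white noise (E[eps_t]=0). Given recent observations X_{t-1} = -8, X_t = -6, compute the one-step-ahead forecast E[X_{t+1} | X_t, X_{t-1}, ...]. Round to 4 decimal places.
E[X_{t+1} \mid \mathcal F_t] = 5.2880

For an AR(p) model X_t = c + sum_i phi_i X_{t-i} + eps_t, the
one-step-ahead conditional mean is
  E[X_{t+1} | X_t, ...] = c + sum_i phi_i X_{t+1-i}.
Substitute known values:
  E[X_{t+1} | ...] = (-0.088) * (-6) + (-0.595) * (-8)
                   = 5.2880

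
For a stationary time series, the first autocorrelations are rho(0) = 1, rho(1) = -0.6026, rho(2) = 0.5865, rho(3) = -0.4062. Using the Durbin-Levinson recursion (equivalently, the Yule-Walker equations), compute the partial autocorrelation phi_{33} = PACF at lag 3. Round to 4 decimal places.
\phi_{33} = 0.0620

The PACF at lag k is phi_{kk}, the last component of the solution
to the Yule-Walker system G_k phi = r_k where
  (G_k)_{ij} = rho(|i - j|), (r_k)_i = rho(i), i,j = 1..k.
Equivalently, Durbin-Levinson gives phi_{kk} iteratively:
  phi_{11} = rho(1)
  phi_{kk} = [rho(k) - sum_{j=1..k-1} phi_{k-1,j} rho(k-j)]
            / [1 - sum_{j=1..k-1} phi_{k-1,j} rho(j)],
  phi_{k,j} = phi_{k-1,j} - phi_{kk} phi_{k-1,k-j},  j = 1..k-1.
Step k = 1:
  phi_11 = rho(1) = -0.6026.
Step k = 2:
  phi_22 = [rho(2) - phi_11 rho(1)] / [1 - phi_11 rho(1)] = [0.5865 - (-0.6026)(-0.6026)] / [1 - (-0.6026)(-0.6026)]
         = 0.22337324 / 0.63687324 = 0.350734.
  Update: phi_21 = phi_11 - phi_22 phi_11 = -0.6026 - (0.350734)(-0.6026) = -0.391248.
Step k = 3:
  phi_33 = [rho(3) - phi_21 rho(2) - phi_22 rho(1)] / [1 - phi_21 rho(1) - phi_22 rho(2)]
    numerator   = -0.4062 - (-0.391248)(0.5865) - (0.350734)(-0.6026) = 0.03461913
    denominator = 1 - (-0.391248)(-0.6026) - (0.350734)(0.5865) = 0.5585286
  phi_33 = 0.03461913 / 0.5585286 = 0.062.
Therefore phi_{33} = 0.0620.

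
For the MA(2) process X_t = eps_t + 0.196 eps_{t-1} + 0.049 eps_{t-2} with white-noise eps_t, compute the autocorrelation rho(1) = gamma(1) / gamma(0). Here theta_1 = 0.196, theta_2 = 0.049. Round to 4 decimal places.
\rho(1) = 0.1975

For an MA(q) process with theta_0 = 1, the autocovariance is
  gamma(k) = sigma^2 * sum_{i=0..q-k} theta_i * theta_{i+k},
and rho(k) = gamma(k) / gamma(0). Sigma^2 cancels.
  numerator   = (1)*(0.196) + (0.196)*(0.049) = 0.205604.
  denominator = (1)^2 + (0.196)^2 + (0.049)^2 = 1.040817.
  rho(1) = 0.205604 / 1.040817 = 0.1975.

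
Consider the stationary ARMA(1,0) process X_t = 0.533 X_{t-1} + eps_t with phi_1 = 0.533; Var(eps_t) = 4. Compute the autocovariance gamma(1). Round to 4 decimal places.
\gamma(1) = 2.9780

Multiply the model equation by X_{t-k} and take expectations. With theta_0 = psi_0 = 1 and psi_j the MA(infinity) weights, this gives
  gamma(k) - sum_i phi_i gamma(k-i) = c_k,
  c_k = sigma^2 * sum_{j=k..q} theta_j psi_{j-k}   (c_k = 0 for k > q),
using gamma(-m) = gamma(m).
Pure AR (q = 0): c_0 = sigma^2 = 4, c_k = 0 for k >= 1.
Equations for k = 0 and k = 1 (AR order 1):
  gamma(0) = phi_1 gamma(1) + c_0
  gamma(1) = phi_1 gamma(0) + c_1
Substituting the second into the first: gamma(0) (1 - phi_1^2) = c_0 + phi_1 c_1, so
  gamma(0) = c_0 / (1 - phi_1^2) = 4 / (1 - (0.533)^2) = 4 / 0.715911 = 5.587287.
  gamma(1) = phi_1 gamma(0) = (0.533)(5.587287) = 2.978024.
Therefore gamma(1) = 2.9780 (to 4 decimal places).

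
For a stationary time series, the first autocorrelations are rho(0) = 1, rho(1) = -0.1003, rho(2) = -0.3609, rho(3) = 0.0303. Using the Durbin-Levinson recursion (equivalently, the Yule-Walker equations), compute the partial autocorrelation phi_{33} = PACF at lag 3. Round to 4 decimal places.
\phi_{33} = -0.0670

The PACF at lag k is phi_{kk}, the last component of the solution
to the Yule-Walker system G_k phi = r_k where
  (G_k)_{ij} = rho(|i - j|), (r_k)_i = rho(i), i,j = 1..k.
Equivalently, Durbin-Levinson gives phi_{kk} iteratively:
  phi_{11} = rho(1)
  phi_{kk} = [rho(k) - sum_{j=1..k-1} phi_{k-1,j} rho(k-j)]
            / [1 - sum_{j=1..k-1} phi_{k-1,j} rho(j)],
  phi_{k,j} = phi_{k-1,j} - phi_{kk} phi_{k-1,k-j},  j = 1..k-1.
Step k = 1:
  phi_11 = rho(1) = -0.1003.
Step k = 2:
  phi_22 = [rho(2) - phi_11 rho(1)] / [1 - phi_11 rho(1)] = [-0.3609 - (-0.1003)(-0.1003)] / [1 - (-0.1003)(-0.1003)]
         = -0.37096009 / 0.98993991 = -0.37473.
  Update: phi_21 = phi_11 - phi_22 phi_11 = -0.1003 - (-0.37473)(-0.1003) = -0.137885.
Step k = 3:
  phi_33 = [rho(3) - phi_21 rho(2) - phi_22 rho(1)] / [1 - phi_21 rho(1) - phi_22 rho(2)]
    numerator   = 0.0303 - (-0.137885)(-0.3609) - (-0.37473)(-0.1003) = -0.05704825
    denominator = 1 - (-0.137885)(-0.1003) - (-0.37473)(-0.3609) = 0.85093007
  phi_33 = -0.05704825 / 0.85093007 = -0.067.
Therefore phi_{33} = -0.0670.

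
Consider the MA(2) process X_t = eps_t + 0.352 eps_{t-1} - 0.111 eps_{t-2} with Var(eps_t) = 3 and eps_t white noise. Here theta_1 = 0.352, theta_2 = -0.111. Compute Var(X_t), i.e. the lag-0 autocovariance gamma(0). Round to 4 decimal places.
\gamma(0) = 3.4087

For an MA(q) process X_t = eps_t + sum_i theta_i eps_{t-i} with
Var(eps_t) = sigma^2, the variance is
  gamma(0) = sigma^2 * (1 + sum_i theta_i^2).
  sum_i theta_i^2 = (0.352)^2 + (-0.111)^2 = 0.123904 + 0.012321 = 0.136225.
  gamma(0) = 3 * (1 + 0.136225) = 3 * 1.136225 = 3.408675, which rounds to 3.4087.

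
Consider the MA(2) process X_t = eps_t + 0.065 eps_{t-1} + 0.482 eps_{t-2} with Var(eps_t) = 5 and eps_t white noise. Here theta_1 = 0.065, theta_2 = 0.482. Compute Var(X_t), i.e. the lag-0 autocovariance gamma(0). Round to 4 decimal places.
\gamma(0) = 6.1827

For an MA(q) process X_t = eps_t + sum_i theta_i eps_{t-i} with
Var(eps_t) = sigma^2, the variance is
  gamma(0) = sigma^2 * (1 + sum_i theta_i^2).
  sum_i theta_i^2 = (0.065)^2 + (0.482)^2 = 0.004225 + 0.232324 = 0.236549.
  gamma(0) = 5 * (1 + 0.236549) = 5 * 1.236549 = 6.182745, which rounds to 6.1827.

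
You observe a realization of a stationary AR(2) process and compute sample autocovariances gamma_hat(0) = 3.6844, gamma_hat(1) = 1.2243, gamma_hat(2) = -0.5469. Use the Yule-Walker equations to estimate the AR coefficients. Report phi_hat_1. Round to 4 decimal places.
\hat\phi_{1} = 0.4290

The Yule-Walker equations for an AR(p) process read, in matrix form,
  Gamma_p phi = r_p,   with   (Gamma_p)_{ij} = gamma(|i - j|),
                       (r_p)_i = gamma(i),   i,j = 1..p.
Substitute the sample gammas (Toeplitz matrix and right-hand side of size 2):
  Gamma_p = [[3.6844, 1.2243], [1.2243, 3.6844]]
  r_p     = [1.2243, -0.5469]
Written out:
  3.6844 phi_1 + 1.2243 phi_2 = 1.2243
  1.2243 phi_1 + 3.6844 phi_2 = -0.5469
Solve by Cramer's rule:
  det = gamma(0)^2 - gamma(1)^2 = (3.6844)^2 - (1.2243)^2 = 13.57480336 - 1.49891049 = 12.07589287
  phi_hat_1 = [gamma(1) gamma(0) - gamma(1) gamma(2)] / det = [(1.2243)(3.6844) - (1.2243)(-0.5469)] / 12.07589287 = 5.18038059 / 12.07589287 = 0.429
  phi_hat_2 = [gamma(0) gamma(2) - gamma(1)^2] / det = [(3.6844)(-0.5469) - (1.2243)^2] / 12.07589287 = -3.51390885 / 12.07589287 = -0.291
So phi_hat = [0.4290, -0.2910].
Therefore phi_hat_1 = 0.4290.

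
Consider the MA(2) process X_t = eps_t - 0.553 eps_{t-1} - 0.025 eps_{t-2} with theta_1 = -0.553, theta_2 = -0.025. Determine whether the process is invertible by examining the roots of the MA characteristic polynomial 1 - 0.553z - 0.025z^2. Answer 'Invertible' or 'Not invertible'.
\text{Invertible}

The MA(q) characteristic polynomial is P(z) = 1 - 0.553z - 0.025z^2.
Invertibility requires all roots to lie outside the unit circle, i.e. |z| > 1 for every root.
Set 1 + (-0.553) z + (-0.025) z^2 = 0, i.e. a z^2 + b z + c = 0 with a = -0.025, b = -0.553, c = 1.
Discriminant D = b^2 - 4ac = (-0.553)^2 - 4*(-0.025)*1 = 0.305809 - (-0.1) = 0.405809.
D >= 0, so the roots are real: z = (-b +/- sqrt(D)) / (2a) = (0.553 +/- 0.637031) / (-0.05).
  z_1 = (0.553 + 0.637031) / (-0.05) = -23.8006,   |z_1| = 23.8006.
  z_2 = (0.553 - 0.637031) / (-0.05) = 1.6806,   |z_2| = 1.6806.
Moduli of all roots: 23.8006, 1.6806.
All moduli strictly greater than 1? Yes.
Verdict: Invertible.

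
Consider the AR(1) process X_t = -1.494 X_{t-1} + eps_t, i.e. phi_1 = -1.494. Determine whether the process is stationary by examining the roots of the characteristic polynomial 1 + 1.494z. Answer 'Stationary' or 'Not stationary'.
\text{Not stationary}

The AR(p) characteristic polynomial is P(z) = 1 + 1.494z.
Stationarity requires all roots to lie outside the unit circle, i.e. |z| > 1 for every root.
This is linear in z: 1 + (1.494) z = 0  =>  z = -1/(1.494) = -0.669344,  |z| = 0.669344.
Moduli of all roots: 0.6693.
All moduli strictly greater than 1? No.
Verdict: Not stationary.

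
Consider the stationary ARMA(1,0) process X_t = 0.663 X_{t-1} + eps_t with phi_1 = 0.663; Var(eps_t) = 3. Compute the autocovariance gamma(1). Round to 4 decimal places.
\gamma(1) = 3.5491

Multiply the model equation by X_{t-k} and take expectations. With theta_0 = psi_0 = 1 and psi_j the MA(infinity) weights, this gives
  gamma(k) - sum_i phi_i gamma(k-i) = c_k,
  c_k = sigma^2 * sum_{j=k..q} theta_j psi_{j-k}   (c_k = 0 for k > q),
using gamma(-m) = gamma(m).
Pure AR (q = 0): c_0 = sigma^2 = 3, c_k = 0 for k >= 1.
Equations for k = 0 and k = 1 (AR order 1):
  gamma(0) = phi_1 gamma(1) + c_0
  gamma(1) = phi_1 gamma(0) + c_1
Substituting the second into the first: gamma(0) (1 - phi_1^2) = c_0 + phi_1 c_1, so
  gamma(0) = c_0 / (1 - phi_1^2) = 3 / (1 - (0.663)^2) = 3 / 0.560431 = 5.353023.
  gamma(1) = phi_1 gamma(0) = (0.663)(5.353023) = 3.549054.
Therefore gamma(1) = 3.5491 (to 4 decimal places).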